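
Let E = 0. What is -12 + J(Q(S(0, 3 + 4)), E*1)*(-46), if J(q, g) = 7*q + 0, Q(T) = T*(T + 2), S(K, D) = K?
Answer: -12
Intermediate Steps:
Q(T) = T*(2 + T)
J(q, g) = 7*q
-12 + J(Q(S(0, 3 + 4)), E*1)*(-46) = -12 + (7*(0*(2 + 0)))*(-46) = -12 + (7*(0*2))*(-46) = -12 + (7*0)*(-46) = -12 + 0*(-46) = -12 + 0 = -12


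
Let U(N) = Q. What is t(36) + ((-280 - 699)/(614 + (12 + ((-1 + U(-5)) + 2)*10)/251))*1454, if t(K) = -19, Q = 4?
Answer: -16373605/7008 ≈ -2336.4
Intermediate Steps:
U(N) = 4
t(36) + ((-280 - 699)/(614 + (12 + ((-1 + U(-5)) + 2)*10)/251))*1454 = -19 + ((-280 - 699)/(614 + (12 + ((-1 + 4) + 2)*10)/251))*1454 = -19 - 979/(614 + (12 + (3 + 2)*10)*(1/251))*1454 = -19 - 979/(614 + (12 + 5*10)*(1/251))*1454 = -19 - 979/(614 + (12 + 50)*(1/251))*1454 = -19 - 979/(614 + 62*(1/251))*1454 = -19 - 979/(614 + 62/251)*1454 = -19 - 979/154176/251*1454 = -19 - 979*251/154176*1454 = -19 - 22339/14016*1454 = -19 - 16240453/7008 = -16373605/7008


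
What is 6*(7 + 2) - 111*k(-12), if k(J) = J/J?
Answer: -57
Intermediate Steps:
k(J) = 1
6*(7 + 2) - 111*k(-12) = 6*(7 + 2) - 111*1 = 6*9 - 111 = 54 - 111 = -57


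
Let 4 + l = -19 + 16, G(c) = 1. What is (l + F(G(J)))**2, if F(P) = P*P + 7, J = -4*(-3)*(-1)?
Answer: 1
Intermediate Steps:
J = -12 (J = 12*(-1) = -12)
l = -7 (l = -4 + (-19 + 16) = -4 - 3 = -7)
F(P) = 7 + P**2 (F(P) = P**2 + 7 = 7 + P**2)
(l + F(G(J)))**2 = (-7 + (7 + 1**2))**2 = (-7 + (7 + 1))**2 = (-7 + 8)**2 = 1**2 = 1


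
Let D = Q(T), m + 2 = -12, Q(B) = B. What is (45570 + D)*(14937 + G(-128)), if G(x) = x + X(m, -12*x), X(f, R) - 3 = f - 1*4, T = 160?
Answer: 676529620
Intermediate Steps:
m = -14 (m = -2 - 12 = -14)
D = 160
X(f, R) = -1 + f (X(f, R) = 3 + (f - 1*4) = 3 + (f - 4) = 3 + (-4 + f) = -1 + f)
G(x) = -15 + x (G(x) = x + (-1 - 14) = x - 15 = -15 + x)
(45570 + D)*(14937 + G(-128)) = (45570 + 160)*(14937 + (-15 - 128)) = 45730*(14937 - 143) = 45730*14794 = 676529620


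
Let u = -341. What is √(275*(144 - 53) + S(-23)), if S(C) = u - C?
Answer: √24707 ≈ 157.18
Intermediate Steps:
S(C) = -341 - C
√(275*(144 - 53) + S(-23)) = √(275*(144 - 53) + (-341 - 1*(-23))) = √(275*91 + (-341 + 23)) = √(25025 - 318) = √24707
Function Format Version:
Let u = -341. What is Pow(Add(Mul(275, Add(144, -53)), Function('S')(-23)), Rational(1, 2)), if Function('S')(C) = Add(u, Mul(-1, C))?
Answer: Pow(24707, Rational(1, 2)) ≈ 157.18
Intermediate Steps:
Function('S')(C) = Add(-341, Mul(-1, C))
Pow(Add(Mul(275, Add(144, -53)), Function('S')(-23)), Rational(1, 2)) = Pow(Add(Mul(275, Add(144, -53)), Add(-341, Mul(-1, -23))), Rational(1, 2)) = Pow(Add(Mul(275, 91), Add(-341, 23)), Rational(1, 2)) = Pow(Add(25025, -318), Rational(1, 2)) = Pow(24707, Rational(1, 2))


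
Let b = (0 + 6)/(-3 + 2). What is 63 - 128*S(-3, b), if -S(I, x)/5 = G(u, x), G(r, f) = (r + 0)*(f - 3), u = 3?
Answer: -17217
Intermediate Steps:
G(r, f) = r*(-3 + f)
b = -6 (b = 6/(-1) = 6*(-1) = -6)
S(I, x) = 45 - 15*x (S(I, x) = -15*(-3 + x) = -5*(-9 + 3*x) = 45 - 15*x)
63 - 128*S(-3, b) = 63 - 128*(45 - 15*(-6)) = 63 - 128*(45 + 90) = 63 - 128*135 = 63 - 17280 = -17217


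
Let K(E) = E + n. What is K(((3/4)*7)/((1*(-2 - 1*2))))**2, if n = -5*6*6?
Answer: 8415801/256 ≈ 32874.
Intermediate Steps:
n = -180 (n = -30*6 = -180)
K(E) = -180 + E (K(E) = E - 180 = -180 + E)
K(((3/4)*7)/((1*(-2 - 1*2))))**2 = (-180 + ((3/4)*7)/((1*(-2 - 1*2))))**2 = (-180 + ((3*(1/4))*7)/((1*(-2 - 2))))**2 = (-180 + ((3/4)*7)/((1*(-4))))**2 = (-180 + (21/4)/(-4))**2 = (-180 + (21/4)*(-1/4))**2 = (-180 - 21/16)**2 = (-2901/16)**2 = 8415801/256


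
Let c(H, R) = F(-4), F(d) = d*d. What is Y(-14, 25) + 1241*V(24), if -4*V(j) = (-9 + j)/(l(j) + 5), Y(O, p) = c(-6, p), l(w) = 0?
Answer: -3659/4 ≈ -914.75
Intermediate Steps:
F(d) = d²
c(H, R) = 16 (c(H, R) = (-4)² = 16)
Y(O, p) = 16
V(j) = 9/20 - j/20 (V(j) = -(-9 + j)/(4*(0 + 5)) = -(-9 + j)/(4*5) = -(-9/5 + j/5)/4 = 9/20 - j/20)
Y(-14, 25) + 1241*V(24) = 16 + 1241*(9/20 - 1/20*24) = 16 + 1241*(9/20 - 6/5) = 16 + 1241*(-¾) = 16 - 3723/4 = -3659/4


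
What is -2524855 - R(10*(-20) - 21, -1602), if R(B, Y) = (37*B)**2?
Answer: -69388184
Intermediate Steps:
R(B, Y) = 1369*B**2
-2524855 - R(10*(-20) - 21, -1602) = -2524855 - 1369*(10*(-20) - 21)**2 = -2524855 - 1369*(-200 - 21)**2 = -2524855 - 1369*(-221)**2 = -2524855 - 1369*48841 = -2524855 - 1*66863329 = -2524855 - 66863329 = -69388184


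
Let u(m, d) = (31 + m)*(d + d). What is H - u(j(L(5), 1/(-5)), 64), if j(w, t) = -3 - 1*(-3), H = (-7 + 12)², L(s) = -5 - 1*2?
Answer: -3943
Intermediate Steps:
L(s) = -7 (L(s) = -5 - 2 = -7)
H = 25 (H = 5² = 25)
j(w, t) = 0 (j(w, t) = -3 + 3 = 0)
u(m, d) = 2*d*(31 + m) (u(m, d) = (31 + m)*(2*d) = 2*d*(31 + m))
H - u(j(L(5), 1/(-5)), 64) = 25 - 2*64*(31 + 0) = 25 - 2*64*31 = 25 - 1*3968 = 25 - 3968 = -3943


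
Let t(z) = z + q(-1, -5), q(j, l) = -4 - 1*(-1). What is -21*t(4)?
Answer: -21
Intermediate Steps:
q(j, l) = -3 (q(j, l) = -4 + 1 = -3)
t(z) = -3 + z (t(z) = z - 3 = -3 + z)
-21*t(4) = -21*(-3 + 4) = -21*1 = -21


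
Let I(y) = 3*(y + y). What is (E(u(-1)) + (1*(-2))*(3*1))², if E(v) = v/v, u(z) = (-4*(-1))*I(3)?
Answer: 25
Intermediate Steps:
I(y) = 6*y (I(y) = 3*(2*y) = 6*y)
u(z) = 72 (u(z) = (-4*(-1))*(6*3) = 4*18 = 72)
E(v) = 1
(E(u(-1)) + (1*(-2))*(3*1))² = (1 + (1*(-2))*(3*1))² = (1 - 2*3)² = (1 - 6)² = (-5)² = 25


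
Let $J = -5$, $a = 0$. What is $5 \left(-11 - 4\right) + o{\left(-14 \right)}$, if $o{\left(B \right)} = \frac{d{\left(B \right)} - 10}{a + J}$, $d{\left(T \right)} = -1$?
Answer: $- \frac{364}{5} \approx -72.8$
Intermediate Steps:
$o{\left(B \right)} = \frac{11}{5}$ ($o{\left(B \right)} = \frac{-1 - 10}{0 - 5} = - \frac{11}{-5} = \left(-11\right) \left(- \frac{1}{5}\right) = \frac{11}{5}$)
$5 \left(-11 - 4\right) + o{\left(-14 \right)} = 5 \left(-11 - 4\right) + \frac{11}{5} = 5 \left(-15\right) + \frac{11}{5} = -75 + \frac{11}{5} = - \frac{364}{5}$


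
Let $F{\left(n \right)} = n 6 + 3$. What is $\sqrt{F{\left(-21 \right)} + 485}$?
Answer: $\sqrt{362} \approx 19.026$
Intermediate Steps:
$F{\left(n \right)} = 3 + 6 n$ ($F{\left(n \right)} = 6 n + 3 = 3 + 6 n$)
$\sqrt{F{\left(-21 \right)} + 485} = \sqrt{\left(3 + 6 \left(-21\right)\right) + 485} = \sqrt{\left(3 - 126\right) + 485} = \sqrt{-123 + 485} = \sqrt{362}$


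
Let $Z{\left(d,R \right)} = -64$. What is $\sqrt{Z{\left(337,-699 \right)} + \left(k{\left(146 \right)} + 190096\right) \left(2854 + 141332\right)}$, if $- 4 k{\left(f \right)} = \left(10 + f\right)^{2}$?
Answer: $2 \sqrt{6632988542} \approx 1.6289 \cdot 10^{5}$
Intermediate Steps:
$k{\left(f \right)} = - \frac{\left(10 + f\right)^{2}}{4}$
$\sqrt{Z{\left(337,-699 \right)} + \left(k{\left(146 \right)} + 190096\right) \left(2854 + 141332\right)} = \sqrt{-64 + \left(- \frac{\left(10 + 146\right)^{2}}{4} + 190096\right) \left(2854 + 141332\right)} = \sqrt{-64 + \left(- \frac{156^{2}}{4} + 190096\right) 144186} = \sqrt{-64 + \left(\left(- \frac{1}{4}\right) 24336 + 190096\right) 144186} = \sqrt{-64 + \left(-6084 + 190096\right) 144186} = \sqrt{-64 + 184012 \cdot 144186} = \sqrt{-64 + 26531954232} = \sqrt{26531954168} = 2 \sqrt{6632988542}$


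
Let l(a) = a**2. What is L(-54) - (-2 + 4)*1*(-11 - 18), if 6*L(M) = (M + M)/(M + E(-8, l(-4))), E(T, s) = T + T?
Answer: 2039/35 ≈ 58.257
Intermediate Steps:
E(T, s) = 2*T
L(M) = M/(3*(-16 + M)) (L(M) = ((M + M)/(M + 2*(-8)))/6 = ((2*M)/(M - 16))/6 = ((2*M)/(-16 + M))/6 = (2*M/(-16 + M))/6 = M/(3*(-16 + M)))
L(-54) - (-2 + 4)*1*(-11 - 18) = (1/3)*(-54)/(-16 - 54) - (-2 + 4)*1*(-11 - 18) = (1/3)*(-54)/(-70) - 2*1*(-29) = (1/3)*(-54)*(-1/70) - 2*(-29) = 9/35 - 1*(-58) = 9/35 + 58 = 2039/35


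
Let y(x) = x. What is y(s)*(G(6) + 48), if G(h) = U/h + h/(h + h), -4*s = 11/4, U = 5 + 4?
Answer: -275/8 ≈ -34.375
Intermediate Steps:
U = 9
s = -11/16 (s = -11/(4*4) = -1/4*11/4 = -11/16 ≈ -0.68750)
G(h) = 1/2 + 9/h (G(h) = 9/h + h/(h + h) = 9/h + h/((2*h)) = 9/h + h*(1/(2*h)) = 9/h + 1/2 = 1/2 + 9/h)
y(s)*(G(6) + 48) = -11*((1/2)*(18 + 6)/6 + 48)/16 = -11*((1/2)*(1/6)*24 + 48)/16 = -11*(2 + 48)/16 = -11/16*50 = -275/8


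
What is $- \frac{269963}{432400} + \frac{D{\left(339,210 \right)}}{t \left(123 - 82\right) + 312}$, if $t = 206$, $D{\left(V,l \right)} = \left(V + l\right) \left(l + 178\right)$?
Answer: $\frac{44871026423}{1893479600} \approx 23.698$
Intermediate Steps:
$D{\left(V,l \right)} = \left(178 + l\right) \left(V + l\right)$ ($D{\left(V,l \right)} = \left(V + l\right) \left(178 + l\right) = \left(178 + l\right) \left(V + l\right)$)
$- \frac{269963}{432400} + \frac{D{\left(339,210 \right)}}{t \left(123 - 82\right) + 312} = - \frac{269963}{432400} + \frac{210^{2} + 178 \cdot 339 + 178 \cdot 210 + 339 \cdot 210}{206 \left(123 - 82\right) + 312} = \left(-269963\right) \frac{1}{432400} + \frac{44100 + 60342 + 37380 + 71190}{206 \cdot 41 + 312} = - \frac{269963}{432400} + \frac{213012}{8446 + 312} = - \frac{269963}{432400} + \frac{213012}{8758} = - \frac{269963}{432400} + 213012 \cdot \frac{1}{8758} = - \frac{269963}{432400} + \frac{106506}{4379} = \frac{44871026423}{1893479600}$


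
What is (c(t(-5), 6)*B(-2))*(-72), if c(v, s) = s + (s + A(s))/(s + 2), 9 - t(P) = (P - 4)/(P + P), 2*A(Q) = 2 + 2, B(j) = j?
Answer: 1008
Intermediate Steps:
A(Q) = 2 (A(Q) = (2 + 2)/2 = (1/2)*4 = 2)
t(P) = 9 - (-4 + P)/(2*P) (t(P) = 9 - (P - 4)/(P + P) = 9 - (-4 + P)/(2*P))
c(v, s) = 1 + s (c(v, s) = s + (s + 2)/(s + 2) = s + (2 + s)/(2 + s) = s + 1 = 1 + s)
(c(t(-5), 6)*B(-2))*(-72) = ((1 + 6)*(-2))*(-72) = (7*(-2))*(-72) = -14*(-72) = 1008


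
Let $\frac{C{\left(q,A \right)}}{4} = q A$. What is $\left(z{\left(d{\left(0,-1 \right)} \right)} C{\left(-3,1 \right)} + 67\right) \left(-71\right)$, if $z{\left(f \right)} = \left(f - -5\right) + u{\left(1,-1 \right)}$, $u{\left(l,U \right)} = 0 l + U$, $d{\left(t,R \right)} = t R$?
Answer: $-1349$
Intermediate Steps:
$d{\left(t,R \right)} = R t$
$u{\left(l,U \right)} = U$ ($u{\left(l,U \right)} = 0 + U = U$)
$z{\left(f \right)} = 4 + f$ ($z{\left(f \right)} = \left(f - -5\right) - 1 = \left(f + 5\right) - 1 = \left(5 + f\right) - 1 = 4 + f$)
$C{\left(q,A \right)} = 4 A q$ ($C{\left(q,A \right)} = 4 q A = 4 A q$)
$\left(z{\left(d{\left(0,-1 \right)} \right)} C{\left(-3,1 \right)} + 67\right) \left(-71\right) = \left(\left(4 - 0\right) 4 \cdot 1 \left(-3\right) + 67\right) \left(-71\right) = \left(\left(4 + 0\right) \left(-12\right) + 67\right) \left(-71\right) = \left(4 \left(-12\right) + 67\right) \left(-71\right) = \left(-48 + 67\right) \left(-71\right) = 19 \left(-71\right) = -1349$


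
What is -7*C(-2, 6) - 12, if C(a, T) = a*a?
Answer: -40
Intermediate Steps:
C(a, T) = a²
-7*C(-2, 6) - 12 = -7*(-2)² - 12 = -7*4 - 12 = -28 - 12 = -40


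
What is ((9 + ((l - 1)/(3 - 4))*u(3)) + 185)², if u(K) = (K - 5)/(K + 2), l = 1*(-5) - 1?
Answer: 913936/25 ≈ 36557.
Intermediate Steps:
l = -6 (l = -5 - 1 = -6)
u(K) = (-5 + K)/(2 + K)
((9 + ((l - 1)/(3 - 4))*u(3)) + 185)² = ((9 + ((-6 - 1)/(3 - 4))*((-5 + 3)/(2 + 3))) + 185)² = ((9 + (-7/(-1))*(-2/5)) + 185)² = ((9 + (-7*(-1))*((⅕)*(-2))) + 185)² = ((9 + 7*(-⅖)) + 185)² = ((9 - 14/5) + 185)² = (31/5 + 185)² = (956/5)² = 913936/25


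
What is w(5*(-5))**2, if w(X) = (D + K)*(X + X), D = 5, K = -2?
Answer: 22500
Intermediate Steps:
w(X) = 6*X (w(X) = (5 - 2)*(X + X) = 3*(2*X) = 6*X)
w(5*(-5))**2 = (6*(5*(-5)))**2 = (6*(-25))**2 = (-150)**2 = 22500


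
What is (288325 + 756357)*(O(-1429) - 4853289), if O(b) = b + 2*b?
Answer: -5074622210832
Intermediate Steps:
O(b) = 3*b
(288325 + 756357)*(O(-1429) - 4853289) = (288325 + 756357)*(3*(-1429) - 4853289) = 1044682*(-4287 - 4853289) = 1044682*(-4857576) = -5074622210832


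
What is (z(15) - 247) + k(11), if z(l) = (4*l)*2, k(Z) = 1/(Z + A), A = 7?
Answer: -2285/18 ≈ -126.94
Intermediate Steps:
k(Z) = 1/(7 + Z) (k(Z) = 1/(Z + 7) = 1/(7 + Z))
z(l) = 8*l
(z(15) - 247) + k(11) = (8*15 - 247) + 1/(7 + 11) = (120 - 247) + 1/18 = -127 + 1/18 = -2285/18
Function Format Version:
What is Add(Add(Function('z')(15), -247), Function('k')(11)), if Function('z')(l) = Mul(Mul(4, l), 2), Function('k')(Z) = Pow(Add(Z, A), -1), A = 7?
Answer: Rational(-2285, 18) ≈ -126.94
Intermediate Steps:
Function('k')(Z) = Pow(Add(7, Z), -1) (Function('k')(Z) = Pow(Add(Z, 7), -1) = Pow(Add(7, Z), -1))
Function('z')(l) = Mul(8, l)
Add(Add(Function('z')(15), -247), Function('k')(11)) = Add(Add(Mul(8, 15), -247), Pow(Add(7, 11), -1)) = Add(Add(120, -247), Pow(18, -1)) = Add(-127, Rational(1, 18)) = Rational(-2285, 18)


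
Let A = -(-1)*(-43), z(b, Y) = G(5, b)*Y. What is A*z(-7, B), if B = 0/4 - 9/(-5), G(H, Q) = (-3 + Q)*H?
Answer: 3870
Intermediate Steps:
G(H, Q) = H*(-3 + Q)
B = 9/5 (B = 0*(¼) - 9*(-⅕) = 0 + 9/5 = 9/5 ≈ 1.8000)
z(b, Y) = Y*(-15 + 5*b) (z(b, Y) = (5*(-3 + b))*Y = (-15 + 5*b)*Y = Y*(-15 + 5*b))
A = -43 (A = -1*43 = -43)
A*z(-7, B) = -215*9*(-3 - 7)/5 = -215*9*(-10)/5 = -43*(-90) = 3870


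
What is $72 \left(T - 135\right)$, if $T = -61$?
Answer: $-14112$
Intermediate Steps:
$72 \left(T - 135\right) = 72 \left(-61 - 135\right) = 72 \left(-196\right) = -14112$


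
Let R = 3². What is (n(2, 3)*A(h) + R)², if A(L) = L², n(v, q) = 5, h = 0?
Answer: 81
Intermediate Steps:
R = 9
(n(2, 3)*A(h) + R)² = (5*0² + 9)² = (5*0 + 9)² = (0 + 9)² = 9² = 81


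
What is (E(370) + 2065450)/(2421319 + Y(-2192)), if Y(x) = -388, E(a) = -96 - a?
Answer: 688328/806977 ≈ 0.85297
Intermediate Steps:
(E(370) + 2065450)/(2421319 + Y(-2192)) = ((-96 - 1*370) + 2065450)/(2421319 - 388) = ((-96 - 370) + 2065450)/2420931 = (-466 + 2065450)*(1/2420931) = 2064984*(1/2420931) = 688328/806977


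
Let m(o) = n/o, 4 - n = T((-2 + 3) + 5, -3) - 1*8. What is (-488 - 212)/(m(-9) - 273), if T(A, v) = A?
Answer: 2100/821 ≈ 2.5579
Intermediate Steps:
n = 6 (n = 4 - (((-2 + 3) + 5) - 1*8) = 4 - ((1 + 5) - 8) = 4 - (6 - 8) = 4 - 1*(-2) = 4 + 2 = 6)
m(o) = 6/o
(-488 - 212)/(m(-9) - 273) = (-488 - 212)/(6/(-9) - 273) = -700/(6*(-1/9) - 273) = -700/(-2/3 - 273) = -700/(-821/3) = -700*(-3/821) = 2100/821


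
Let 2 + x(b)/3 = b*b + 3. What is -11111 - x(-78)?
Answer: -29366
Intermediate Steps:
x(b) = 3 + 3*b**2 (x(b) = -6 + 3*(b*b + 3) = -6 + 3*(b**2 + 3) = -6 + 3*(3 + b**2) = -6 + (9 + 3*b**2) = 3 + 3*b**2)
-11111 - x(-78) = -11111 - (3 + 3*(-78)**2) = -11111 - (3 + 3*6084) = -11111 - (3 + 18252) = -11111 - 1*18255 = -11111 - 18255 = -29366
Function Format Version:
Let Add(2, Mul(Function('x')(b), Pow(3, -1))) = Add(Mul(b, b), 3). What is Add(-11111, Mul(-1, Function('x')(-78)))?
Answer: -29366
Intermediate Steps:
Function('x')(b) = Add(3, Mul(3, Pow(b, 2))) (Function('x')(b) = Add(-6, Mul(3, Add(Mul(b, b), 3))) = Add(-6, Mul(3, Add(Pow(b, 2), 3))) = Add(-6, Mul(3, Add(3, Pow(b, 2)))) = Add(-6, Add(9, Mul(3, Pow(b, 2)))) = Add(3, Mul(3, Pow(b, 2))))
Add(-11111, Mul(-1, Function('x')(-78))) = Add(-11111, Mul(-1, Add(3, Mul(3, Pow(-78, 2))))) = Add(-11111, Mul(-1, Add(3, Mul(3, 6084)))) = Add(-11111, Mul(-1, Add(3, 18252))) = Add(-11111, Mul(-1, 18255)) = Add(-11111, -18255) = -29366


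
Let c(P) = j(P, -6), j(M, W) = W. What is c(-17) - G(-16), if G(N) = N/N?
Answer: -7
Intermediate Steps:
G(N) = 1
c(P) = -6
c(-17) - G(-16) = -6 - 1*1 = -6 - 1 = -7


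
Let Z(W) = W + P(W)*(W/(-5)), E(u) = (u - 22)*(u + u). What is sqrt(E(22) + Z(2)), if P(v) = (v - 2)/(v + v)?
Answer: sqrt(2) ≈ 1.4142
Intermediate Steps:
P(v) = (-2 + v)/(2*v) (P(v) = (-2 + v)/((2*v)) = (-2 + v)*(1/(2*v)) = (-2 + v)/(2*v))
E(u) = 2*u*(-22 + u) (E(u) = (-22 + u)*(2*u) = 2*u*(-22 + u))
Z(W) = 1/5 + 9*W/10 (Z(W) = W + ((-2 + W)/(2*W))*(W/(-5)) = W + ((-2 + W)/(2*W))*(W*(-1/5)) = W + ((-2 + W)/(2*W))*(-W/5) = W + (1/5 - W/10) = 1/5 + 9*W/10)
sqrt(E(22) + Z(2)) = sqrt(2*22*(-22 + 22) + (1/5 + (9/10)*2)) = sqrt(2*22*0 + (1/5 + 9/5)) = sqrt(0 + 2) = sqrt(2)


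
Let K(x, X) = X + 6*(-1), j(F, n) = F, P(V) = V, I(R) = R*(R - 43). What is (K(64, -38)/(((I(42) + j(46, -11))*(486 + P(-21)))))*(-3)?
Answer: 11/155 ≈ 0.070968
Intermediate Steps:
I(R) = R*(-43 + R)
K(x, X) = -6 + X (K(x, X) = X - 6 = -6 + X)
(K(64, -38)/(((I(42) + j(46, -11))*(486 + P(-21)))))*(-3) = ((-6 - 38)/(((42*(-43 + 42) + 46)*(486 - 21))))*(-3) = -44*1/(465*(42*(-1) + 46))*(-3) = -44*1/(465*(-42 + 46))*(-3) = -44/(4*465)*(-3) = -44/1860*(-3) = -44*1/1860*(-3) = -11/465*(-3) = 11/155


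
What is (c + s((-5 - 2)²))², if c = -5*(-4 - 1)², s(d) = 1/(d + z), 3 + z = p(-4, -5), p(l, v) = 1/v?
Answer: 819104400/52441 ≈ 15620.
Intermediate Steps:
p(l, v) = 1/v
z = -16/5 (z = -3 + 1/(-5) = -3 - ⅕ = -16/5 ≈ -3.2000)
s(d) = 1/(-16/5 + d) (s(d) = 1/(d - 16/5) = 1/(-16/5 + d))
c = -125 (c = -5*(-5)² = -5*25 = -125)
(c + s((-5 - 2)²))² = (-125 + 5/(-16 + 5*(-5 - 2)²))² = (-125 + 5/(-16 + 5*(-7)²))² = (-125 + 5/(-16 + 5*49))² = (-125 + 5/(-16 + 245))² = (-125 + 5/229)² = (-28620/229)² = 819104400/52441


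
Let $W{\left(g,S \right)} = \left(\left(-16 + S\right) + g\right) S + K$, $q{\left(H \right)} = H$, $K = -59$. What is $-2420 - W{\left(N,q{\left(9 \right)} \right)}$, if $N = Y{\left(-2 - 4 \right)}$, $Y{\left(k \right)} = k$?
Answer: $-2244$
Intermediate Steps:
$N = -6$ ($N = -2 - 4 = -6$)
$W{\left(g,S \right)} = -59 + S \left(-16 + S + g\right)$ ($W{\left(g,S \right)} = \left(\left(-16 + S\right) + g\right) S - 59 = \left(-16 + S + g\right) S - 59 = S \left(-16 + S + g\right) - 59 = -59 + S \left(-16 + S + g\right)$)
$-2420 - W{\left(N,q{\left(9 \right)} \right)} = -2420 - \left(-59 + 9^{2} - 144 + 9 \left(-6\right)\right) = -2420 - \left(-59 + 81 - 144 - 54\right) = -2420 - -176 = -2420 + 176 = -2244$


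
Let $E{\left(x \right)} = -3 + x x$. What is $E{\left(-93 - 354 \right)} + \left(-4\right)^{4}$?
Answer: $200062$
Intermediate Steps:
$E{\left(x \right)} = -3 + x^{2}$
$E{\left(-93 - 354 \right)} + \left(-4\right)^{4} = \left(-3 + \left(-93 - 354\right)^{2}\right) + \left(-4\right)^{4} = \left(-3 + \left(-447\right)^{2}\right) + 256 = \left(-3 + 199809\right) + 256 = 199806 + 256 = 200062$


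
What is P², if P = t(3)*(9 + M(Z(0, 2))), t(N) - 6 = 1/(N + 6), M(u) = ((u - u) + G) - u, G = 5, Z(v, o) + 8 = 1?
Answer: 148225/9 ≈ 16469.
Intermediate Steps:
Z(v, o) = -7 (Z(v, o) = -8 + 1 = -7)
M(u) = 5 - u (M(u) = ((u - u) + 5) - u = (0 + 5) - u = 5 - u)
t(N) = 6 + 1/(6 + N) (t(N) = 6 + 1/(N + 6) = 6 + 1/(6 + N))
P = 385/3 (P = ((37 + 6*3)/(6 + 3))*(9 + (5 - 1*(-7))) = ((37 + 18)/9)*(9 + (5 + 7)) = ((⅑)*55)*(9 + 12) = (55/9)*21 = 385/3 ≈ 128.33)
P² = (385/3)² = 148225/9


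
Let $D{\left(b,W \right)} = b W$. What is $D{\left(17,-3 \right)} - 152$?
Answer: $-203$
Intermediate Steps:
$D{\left(b,W \right)} = W b$
$D{\left(17,-3 \right)} - 152 = \left(-3\right) 17 - 152 = -51 - 152 = -203$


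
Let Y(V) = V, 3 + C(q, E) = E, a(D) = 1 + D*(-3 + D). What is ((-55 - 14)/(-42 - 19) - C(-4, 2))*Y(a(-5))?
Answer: 5330/61 ≈ 87.377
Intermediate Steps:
C(q, E) = -3 + E
((-55 - 14)/(-42 - 19) - C(-4, 2))*Y(a(-5)) = ((-55 - 14)/(-42 - 19) - (-3 + 2))*(1 + (-5)**2 - 3*(-5)) = (-69/(-61) - 1*(-1))*(1 + 25 + 15) = (-69*(-1/61) + 1)*41 = (69/61 + 1)*41 = (130/61)*41 = 5330/61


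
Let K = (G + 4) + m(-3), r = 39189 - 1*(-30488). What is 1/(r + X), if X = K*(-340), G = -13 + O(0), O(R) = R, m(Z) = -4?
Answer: 1/74097 ≈ 1.3496e-5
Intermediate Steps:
r = 69677 (r = 39189 + 30488 = 69677)
G = -13 (G = -13 + 0 = -13)
K = -13 (K = (-13 + 4) - 4 = -9 - 4 = -13)
X = 4420 (X = -13*(-340) = 4420)
1/(r + X) = 1/(69677 + 4420) = 1/74097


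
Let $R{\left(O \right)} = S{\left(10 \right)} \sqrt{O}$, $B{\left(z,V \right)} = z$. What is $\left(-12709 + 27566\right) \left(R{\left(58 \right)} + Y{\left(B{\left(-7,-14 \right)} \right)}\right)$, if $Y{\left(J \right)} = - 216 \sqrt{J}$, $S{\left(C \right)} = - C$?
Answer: $- 148570 \sqrt{58} - 3209112 i \sqrt{7} \approx -1.1315 \cdot 10^{6} - 8.4905 \cdot 10^{6} i$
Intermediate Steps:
$R{\left(O \right)} = - 10 \sqrt{O}$ ($R{\left(O \right)} = \left(-1\right) 10 \sqrt{O} = - 10 \sqrt{O}$)
$\left(-12709 + 27566\right) \left(R{\left(58 \right)} + Y{\left(B{\left(-7,-14 \right)} \right)}\right) = \left(-12709 + 27566\right) \left(- 10 \sqrt{58} - 216 \sqrt{-7}\right) = 14857 \left(- 10 \sqrt{58} - 216 i \sqrt{7}\right) = - 148570 \sqrt{58} - 3209112 i \sqrt{7}$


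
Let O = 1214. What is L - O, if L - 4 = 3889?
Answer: 2679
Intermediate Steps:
L = 3893 (L = 4 + 3889 = 3893)
L - O = 3893 - 1*1214 = 3893 - 1214 = 2679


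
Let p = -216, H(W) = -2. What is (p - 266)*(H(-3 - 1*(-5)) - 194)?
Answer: 94472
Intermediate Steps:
(p - 266)*(H(-3 - 1*(-5)) - 194) = (-216 - 266)*(-2 - 194) = -482*(-196) = 94472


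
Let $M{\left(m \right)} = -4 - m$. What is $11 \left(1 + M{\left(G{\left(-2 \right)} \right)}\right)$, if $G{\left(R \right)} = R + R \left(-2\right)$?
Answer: $-55$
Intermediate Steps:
$G{\left(R \right)} = - R$ ($G{\left(R \right)} = R - 2 R = - R$)
$11 \left(1 + M{\left(G{\left(-2 \right)} \right)}\right) = 11 \left(1 - \left(4 - -2\right)\right) = 11 \left(1 - 6\right) = 11 \left(-5\right) = -55$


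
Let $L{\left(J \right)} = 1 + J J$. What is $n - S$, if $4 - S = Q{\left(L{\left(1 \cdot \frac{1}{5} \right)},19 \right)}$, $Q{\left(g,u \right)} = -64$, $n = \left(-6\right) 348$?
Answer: $-2156$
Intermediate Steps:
$L{\left(J \right)} = 1 + J^{2}$
$n = -2088$
$S = 68$ ($S = 4 - -64 = 4 + 64 = 68$)
$n - S = -2088 - 68 = -2156$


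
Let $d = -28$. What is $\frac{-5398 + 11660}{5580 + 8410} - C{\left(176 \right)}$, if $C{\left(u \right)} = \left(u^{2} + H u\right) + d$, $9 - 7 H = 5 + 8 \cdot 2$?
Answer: $- \frac{1500573463}{48965} \approx -30646.0$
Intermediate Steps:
$H = - \frac{12}{7}$ ($H = \frac{9}{7} - \frac{5 + 8 \cdot 2}{7} = \frac{9}{7} - \frac{5 + 16}{7} = \frac{9}{7} - 3 = - \frac{12}{7} \approx -1.7143$)
$C{\left(u \right)} = -28 + u^{2} - \frac{12 u}{7}$ ($C{\left(u \right)} = \left(u^{2} - \frac{12 u}{7}\right) - 28 = -28 + u^{2} - \frac{12 u}{7}$)
$\frac{-5398 + 11660}{5580 + 8410} - C{\left(176 \right)} = \frac{-5398 + 11660}{5580 + 8410} - \left(-28 + 176^{2} - \frac{2112}{7}\right) = \frac{6262}{13990} - \left(-28 + 30976 - \frac{2112}{7}\right) = 6262 \cdot \frac{1}{13990} - \frac{214524}{7} = \frac{3131}{6995} - \frac{214524}{7} = - \frac{1500573463}{48965}$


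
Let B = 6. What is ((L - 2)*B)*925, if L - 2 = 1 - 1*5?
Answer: -22200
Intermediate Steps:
L = -2 (L = 2 + (1 - 1*5) = 2 + (1 - 5) = 2 - 4 = -2)
((L - 2)*B)*925 = ((-2 - 2)*6)*925 = -4*6*925 = -24*925 = -22200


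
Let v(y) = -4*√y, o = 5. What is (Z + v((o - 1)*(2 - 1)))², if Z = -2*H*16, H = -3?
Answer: 7744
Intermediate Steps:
Z = 96 (Z = -2*(-3)*16 = 6*16 = 96)
(Z + v((o - 1)*(2 - 1)))² = (96 - 4*√(2 - 1)*√(5 - 1))² = (96 - 4*√(4*1))² = (96 - 4*√4)² = (96 - 4*2)² = (96 - 8)² = 88² = 7744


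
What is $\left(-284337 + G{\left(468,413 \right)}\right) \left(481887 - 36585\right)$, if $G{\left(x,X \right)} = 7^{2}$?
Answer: $-126594014976$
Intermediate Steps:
$G{\left(x,X \right)} = 49$
$\left(-284337 + G{\left(468,413 \right)}\right) \left(481887 - 36585\right) = \left(-284337 + 49\right) \left(481887 - 36585\right) = \left(-284288\right) 445302 = -126594014976$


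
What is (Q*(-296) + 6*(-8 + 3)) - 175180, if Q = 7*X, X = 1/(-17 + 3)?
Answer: -175062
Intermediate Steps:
X = -1/14 (X = 1/(-14) = -1/14 ≈ -0.071429)
Q = -½ (Q = 7*(-1/14) = -½ ≈ -0.50000)
(Q*(-296) + 6*(-8 + 3)) - 175180 = (-½*(-296) + 6*(-8 + 3)) - 175180 = (148 + 6*(-5)) - 175180 = (148 - 30) - 175180 = 118 - 175180 = -175062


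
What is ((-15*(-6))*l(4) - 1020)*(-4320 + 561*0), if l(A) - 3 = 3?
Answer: 2073600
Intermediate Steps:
l(A) = 6 (l(A) = 3 + 3 = 6)
((-15*(-6))*l(4) - 1020)*(-4320 + 561*0) = (-15*(-6)*6 - 1020)*(-4320 + 561*0) = (90*6 - 1020)*(-4320 + 0) = (540 - 1020)*(-4320) = -480*(-4320) = 2073600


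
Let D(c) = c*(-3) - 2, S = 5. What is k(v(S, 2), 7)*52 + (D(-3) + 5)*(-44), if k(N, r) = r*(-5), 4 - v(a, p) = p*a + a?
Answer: -2348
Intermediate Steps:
D(c) = -2 - 3*c (D(c) = -3*c - 2 = -2 - 3*c)
v(a, p) = 4 - a - a*p (v(a, p) = 4 - (p*a + a) = 4 - (a*p + a) = 4 - (a + a*p) = 4 + (-a - a*p) = 4 - a - a*p)
k(N, r) = -5*r
k(v(S, 2), 7)*52 + (D(-3) + 5)*(-44) = -5*7*52 + ((-2 - 3*(-3)) + 5)*(-44) = -35*52 + ((-2 + 9) + 5)*(-44) = -1820 + (7 + 5)*(-44) = -1820 + 12*(-44) = -1820 - 528 = -2348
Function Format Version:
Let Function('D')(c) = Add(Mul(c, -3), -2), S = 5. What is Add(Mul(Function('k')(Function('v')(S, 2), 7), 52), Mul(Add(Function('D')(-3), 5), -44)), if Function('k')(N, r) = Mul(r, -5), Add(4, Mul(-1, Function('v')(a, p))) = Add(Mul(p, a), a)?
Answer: -2348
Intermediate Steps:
Function('D')(c) = Add(-2, Mul(-3, c)) (Function('D')(c) = Add(Mul(-3, c), -2) = Add(-2, Mul(-3, c)))
Function('v')(a, p) = Add(4, Mul(-1, a), Mul(-1, a, p)) (Function('v')(a, p) = Add(4, Mul(-1, Add(Mul(p, a), a))) = Add(4, Mul(-1, Add(Mul(a, p), a))) = Add(4, Mul(-1, Add(a, Mul(a, p)))) = Add(4, Add(Mul(-1, a), Mul(-1, a, p))) = Add(4, Mul(-1, a), Mul(-1, a, p)))
Function('k')(N, r) = Mul(-5, r)
Add(Mul(Function('k')(Function('v')(S, 2), 7), 52), Mul(Add(Function('D')(-3), 5), -44)) = Add(Mul(Mul(-5, 7), 52), Mul(Add(Add(-2, Mul(-3, -3)), 5), -44)) = Add(Mul(-35, 52), Mul(Add(Add(-2, 9), 5), -44)) = Add(-1820, Mul(Add(7, 5), -44)) = Add(-1820, Mul(12, -44)) = Add(-1820, -528) = -2348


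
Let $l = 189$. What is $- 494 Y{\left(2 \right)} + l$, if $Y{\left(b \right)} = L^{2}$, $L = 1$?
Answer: $-305$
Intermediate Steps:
$Y{\left(b \right)} = 1$ ($Y{\left(b \right)} = 1^{2} = 1$)
$- 494 Y{\left(2 \right)} + l = \left(-494\right) 1 + 189 = -494 + 189 = -305$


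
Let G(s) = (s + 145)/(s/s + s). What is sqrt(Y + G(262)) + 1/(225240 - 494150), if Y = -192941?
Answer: -1/268910 + 2*I*sqrt(3336357247)/263 ≈ -3.7187e-6 + 439.25*I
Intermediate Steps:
G(s) = (145 + s)/(1 + s)
sqrt(Y + G(262)) + 1/(225240 - 494150) = sqrt(-192941 + (145 + 262)/(1 + 262)) + 1/(225240 - 494150) = sqrt(-192941 + 407/263) + 1/(-268910) = sqrt(-192941 + (1/263)*407) - 1/268910 = sqrt(-192941 + 407/263) - 1/268910 = sqrt(-50743076/263) - 1/268910 = 2*I*sqrt(3336357247)/263 - 1/268910 = -1/268910 + 2*I*sqrt(3336357247)/263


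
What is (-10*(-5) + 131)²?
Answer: 32761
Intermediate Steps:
(-10*(-5) + 131)² = (50 + 131)² = 181² = 32761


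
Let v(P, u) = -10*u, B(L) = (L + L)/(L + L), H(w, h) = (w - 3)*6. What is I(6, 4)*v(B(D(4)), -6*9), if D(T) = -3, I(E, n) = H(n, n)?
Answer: 3240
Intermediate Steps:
H(w, h) = -18 + 6*w (H(w, h) = (-3 + w)*6 = -18 + 6*w)
I(E, n) = -18 + 6*n
B(L) = 1 (B(L) = (2*L)/((2*L)) = (2*L)*(1/(2*L)) = 1)
I(6, 4)*v(B(D(4)), -6*9) = (-18 + 6*4)*(-(-60)*9) = (-18 + 24)*(-10*(-54)) = 6*540 = 3240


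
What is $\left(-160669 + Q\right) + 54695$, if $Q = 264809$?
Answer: $158835$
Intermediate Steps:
$\left(-160669 + Q\right) + 54695 = \left(-160669 + 264809\right) + 54695 = 104140 + 54695 = 158835$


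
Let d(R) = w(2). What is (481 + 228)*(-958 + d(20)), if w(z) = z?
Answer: -677804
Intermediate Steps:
d(R) = 2
(481 + 228)*(-958 + d(20)) = (481 + 228)*(-958 + 2) = 709*(-956) = -677804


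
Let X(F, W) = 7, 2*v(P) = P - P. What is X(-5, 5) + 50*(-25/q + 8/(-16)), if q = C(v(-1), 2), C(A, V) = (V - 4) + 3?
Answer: -1268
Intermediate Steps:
v(P) = 0 (v(P) = (P - P)/2 = (½)*0 = 0)
C(A, V) = -1 + V (C(A, V) = (-4 + V) + 3 = -1 + V)
q = 1 (q = -1 + 2 = 1)
X(-5, 5) + 50*(-25/q + 8/(-16)) = 7 + 50*(-25/1 + 8/(-16)) = 7 + 50*(-25*1 + 8*(-1/16)) = 7 + 50*(-25 - ½) = 7 + 50*(-51/2) = 7 - 1275 = -1268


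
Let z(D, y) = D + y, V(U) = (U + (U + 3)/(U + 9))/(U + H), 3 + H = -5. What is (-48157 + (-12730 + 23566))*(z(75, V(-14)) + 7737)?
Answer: -32072883659/110 ≈ -2.9157e+8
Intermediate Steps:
H = -8 (H = -3 - 5 = -8)
V(U) = (U + (3 + U)/(9 + U))/(-8 + U) (V(U) = (U + (U + 3)/(U + 9))/(U - 8) = (U + (3 + U)/(9 + U))/(-8 + U))
(-48157 + (-12730 + 23566))*(z(75, V(-14)) + 7737) = (-48157 + (-12730 + 23566))*((75 + (3 + (-14)**2 + 10*(-14))/(-72 - 14 + (-14)**2)) + 7737) = (-48157 + 10836)*((75 + (3 + 196 - 140)/(-72 - 14 + 196)) + 7737) = -37321*((75 + 59/110) + 7737) = -37321*(8309/110 + 7737) = -37321*859379/110 = -32072883659/110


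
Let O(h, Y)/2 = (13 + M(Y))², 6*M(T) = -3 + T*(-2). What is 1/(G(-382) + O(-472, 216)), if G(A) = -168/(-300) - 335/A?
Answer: 4775/33816249 ≈ 0.00014120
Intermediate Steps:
M(T) = -½ - T/3 (M(T) = (-3 + T*(-2))/6 = (-3 - 2*T)/6 = -½ - T/3)
O(h, Y) = 2*(25/2 - Y/3)² (O(h, Y) = 2*(13 + (-½ - Y/3))² = 2*(25/2 - Y/3)²)
G(A) = 14/25 - 335/A (G(A) = -168*(-1/300) - 335/A = 14/25 - 335/A)
1/(G(-382) + O(-472, 216)) = 1/((14/25 - 335/(-382)) + (-75 + 2*216)²/18) = 1/((14/25 - 335*(-1/382)) + (-75 + 432)²/18) = 1/((14/25 + 335/382) + (1/18)*357²) = 1/(13723/9550 + (1/18)*127449) = 1/(13723/9550 + 14161/2) = 1/(33816249/4775) = 4775/33816249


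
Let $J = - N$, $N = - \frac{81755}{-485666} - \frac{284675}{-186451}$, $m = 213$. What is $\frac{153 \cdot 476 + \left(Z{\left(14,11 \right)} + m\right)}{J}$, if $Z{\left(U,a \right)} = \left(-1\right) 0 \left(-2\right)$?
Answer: $- \frac{2204691733028002}{51166756685} \approx -43088.0$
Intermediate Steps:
$N = \frac{153500270055}{90552911366}$ ($N = \left(-81755\right) \left(- \frac{1}{485666}\right) - - \frac{284675}{186451} = \frac{81755}{485666} + \frac{284675}{186451} = \frac{153500270055}{90552911366} \approx 1.6951$)
$Z{\left(U,a \right)} = 0$ ($Z{\left(U,a \right)} = 0 \left(-2\right) = 0$)
$J = - \frac{153500270055}{90552911366}$ ($J = \left(-1\right) \frac{153500270055}{90552911366} = - \frac{153500270055}{90552911366} \approx -1.6951$)
$\frac{153 \cdot 476 + \left(Z{\left(14,11 \right)} + m\right)}{J} = \frac{153 \cdot 476 + \left(0 + 213\right)}{- \frac{153500270055}{90552911366}} = \left(72828 + 213\right) \left(- \frac{90552911366}{153500270055}\right) = 73041 \left(- \frac{90552911366}{153500270055}\right) = - \frac{2204691733028002}{51166756685}$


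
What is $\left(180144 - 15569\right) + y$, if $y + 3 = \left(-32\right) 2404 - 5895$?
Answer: $81749$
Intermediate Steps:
$y = -82826$ ($y = -3 - 82823 = -82826$)
$\left(180144 - 15569\right) + y = \left(180144 - 15569\right) - 82826 = 164575 - 82826 = 81749$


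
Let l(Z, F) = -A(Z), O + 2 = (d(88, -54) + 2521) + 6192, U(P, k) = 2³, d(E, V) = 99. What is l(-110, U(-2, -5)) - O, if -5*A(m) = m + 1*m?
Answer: -8854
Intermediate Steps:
A(m) = -2*m/5 (A(m) = -(m + 1*m)/5 = -(m + m)/5 = -2*m/5)
U(P, k) = 8
O = 8810 (O = -2 + ((99 + 2521) + 6192) = -2 + (2620 + 6192) = -2 + 8812 = 8810)
l(Z, F) = 2*Z/5 (l(Z, F) = -(-2)*Z/5 = 2*Z/5)
l(-110, U(-2, -5)) - O = (⅖)*(-110) - 1*8810 = -44 - 8810 = -8854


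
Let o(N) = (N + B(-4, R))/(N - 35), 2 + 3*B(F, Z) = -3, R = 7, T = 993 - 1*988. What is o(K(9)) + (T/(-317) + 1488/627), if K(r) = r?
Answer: 5362510/2583867 ≈ 2.0754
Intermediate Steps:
T = 5 (T = 993 - 988 = 5)
B(F, Z) = -5/3 (B(F, Z) = -⅔ + (⅓)*(-3) = -⅔ - 1 = -5/3)
o(N) = (-5/3 + N)/(-35 + N) (o(N) = (N - 5/3)/(N - 35) = (-5/3 + N)/(-35 + N))
o(K(9)) + (T/(-317) + 1488/627) = (-5/3 + 9)/(-35 + 9) + (5/(-317) + 1488/627) = (22/3)/(-26) + (5*(-1/317) + 1488*(1/627)) = -1/26*22/3 + (-5/317 + 496/209) = -11/39 + 156187/66253 = 5362510/2583867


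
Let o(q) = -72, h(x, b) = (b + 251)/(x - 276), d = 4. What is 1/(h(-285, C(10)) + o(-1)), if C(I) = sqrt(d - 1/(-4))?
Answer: -91202892/6607413779 + 1122*sqrt(17)/6607413779 ≈ -0.013802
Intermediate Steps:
C(I) = sqrt(17)/2 (C(I) = sqrt(4 - 1/(-4)) = sqrt(4 - 1*(-1/4)) = sqrt(4 + 1/4) = sqrt(17/4) = sqrt(17)/2)
h(x, b) = (251 + b)/(-276 + x)
1/(h(-285, C(10)) + o(-1)) = 1/((251 + sqrt(17)/2)/(-276 - 285) - 72) = 1/((251 + sqrt(17)/2)/(-561) - 72) = 1/(-(251 + sqrt(17)/2)/561 - 72) = 1/((-251/561 - sqrt(17)/1122) - 72) = 1/(-40643/561 - sqrt(17)/1122)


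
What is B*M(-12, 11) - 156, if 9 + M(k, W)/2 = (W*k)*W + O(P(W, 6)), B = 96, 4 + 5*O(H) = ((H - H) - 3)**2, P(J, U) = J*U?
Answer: -280476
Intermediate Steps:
O(H) = 1 (O(H) = -4/5 + ((H - H) - 3)**2/5 = -4/5 + (0 - 3)**2/5 = -4/5 + (1/5)*(-3)**2 = -4/5 + (1/5)*9 = -4/5 + 9/5 = 1)
M(k, W) = -16 + 2*k*W**2 (M(k, W) = -18 + 2*((W*k)*W + 1) = -18 + 2*(k*W**2 + 1) = -18 + 2*(1 + k*W**2) = -18 + (2 + 2*k*W**2) = -16 + 2*k*W**2)
B*M(-12, 11) - 156 = 96*(-16 + 2*(-12)*11**2) - 156 = 96*(-16 + 2*(-12)*121) - 156 = 96*(-16 - 2904) - 156 = 96*(-2920) - 156 = -280320 - 156 = -280476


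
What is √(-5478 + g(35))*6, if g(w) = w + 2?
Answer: 6*I*√5441 ≈ 442.58*I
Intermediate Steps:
g(w) = 2 + w
√(-5478 + g(35))*6 = √(-5478 + (2 + 35))*6 = √(-5478 + 37)*6 = √(-5441)*6 = (I*√5441)*6 = 6*I*√5441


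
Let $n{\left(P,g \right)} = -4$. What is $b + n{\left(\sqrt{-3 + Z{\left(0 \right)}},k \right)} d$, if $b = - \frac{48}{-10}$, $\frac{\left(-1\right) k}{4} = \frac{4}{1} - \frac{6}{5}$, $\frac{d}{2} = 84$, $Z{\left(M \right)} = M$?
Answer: $- \frac{3336}{5} \approx -667.2$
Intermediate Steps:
$d = 168$ ($d = 2 \cdot 84 = 168$)
$k = - \frac{56}{5}$ ($k = - 4 \left(\frac{4}{1} - \frac{6}{5}\right) = - 4 \left(4 \cdot 1 - \frac{6}{5}\right) = - 4 \left(4 - \frac{6}{5}\right) = \left(-4\right) \frac{14}{5} = - \frac{56}{5} \approx -11.2$)
$b = \frac{24}{5}$ ($b = \left(-48\right) \left(- \frac{1}{10}\right) = \frac{24}{5} \approx 4.8$)
$b + n{\left(\sqrt{-3 + Z{\left(0 \right)}},k \right)} d = \frac{24}{5} - 672 = - \frac{3336}{5}$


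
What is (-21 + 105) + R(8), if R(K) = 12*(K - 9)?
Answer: 72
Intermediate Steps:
R(K) = -108 + 12*K (R(K) = 12*(-9 + K) = -108 + 12*K)
(-21 + 105) + R(8) = (-21 + 105) + (-108 + 12*8) = 84 + (-108 + 96) = 84 - 12 = 72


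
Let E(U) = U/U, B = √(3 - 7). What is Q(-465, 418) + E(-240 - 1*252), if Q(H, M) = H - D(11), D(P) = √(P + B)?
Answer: -464 - √(11 + 2*I) ≈ -467.33 - 0.30028*I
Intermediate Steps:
B = 2*I (B = √(-4) = 2*I ≈ 2.0*I)
D(P) = √(P + 2*I)
Q(H, M) = H - √(11 + 2*I)
E(U) = 1
Q(-465, 418) + E(-240 - 1*252) = (-465 - √(11 + 2*I)) + 1 = -464 - √(11 + 2*I)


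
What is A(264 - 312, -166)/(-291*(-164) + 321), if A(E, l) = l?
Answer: -166/48045 ≈ -0.0034551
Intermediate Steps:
A(264 - 312, -166)/(-291*(-164) + 321) = -166/(-291*(-164) + 321) = -166/(47724 + 321) = -166/48045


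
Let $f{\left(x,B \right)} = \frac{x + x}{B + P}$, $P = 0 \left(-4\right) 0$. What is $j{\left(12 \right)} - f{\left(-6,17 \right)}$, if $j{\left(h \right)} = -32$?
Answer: $- \frac{532}{17} \approx -31.294$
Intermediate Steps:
$P = 0$ ($P = 0 \cdot 0 = 0$)
$f{\left(x,B \right)} = \frac{2 x}{B}$ ($f{\left(x,B \right)} = \frac{x + x}{B + 0} = \frac{2 x}{B}$)
$j{\left(12 \right)} - f{\left(-6,17 \right)} = -32 - 2 \left(-6\right) \frac{1}{17} = -32 - - \frac{12}{17} = -32 + \frac{12}{17} = - \frac{532}{17}$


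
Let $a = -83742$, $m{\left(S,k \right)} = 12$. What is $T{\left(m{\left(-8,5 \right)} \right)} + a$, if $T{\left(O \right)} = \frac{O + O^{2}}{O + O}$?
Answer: $- \frac{167471}{2} \approx -83736.0$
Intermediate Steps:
$T{\left(O \right)} = \frac{O + O^{2}}{2 O}$
$T{\left(m{\left(-8,5 \right)} \right)} + a = \left(\frac{1}{2} + \frac{1}{2} \cdot 12\right) - 83742 = \left(\frac{1}{2} + 6\right) - 83742 = \frac{13}{2} - 83742 = - \frac{167471}{2}$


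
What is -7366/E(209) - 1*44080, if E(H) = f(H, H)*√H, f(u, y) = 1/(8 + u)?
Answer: -44080 - 1598422*√209/209 ≈ -1.5465e+5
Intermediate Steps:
E(H) = √H/(8 + H)
-7366/E(209) - 1*44080 = -7366*√209*(8 + 209)/209 - 1*44080 = -7366*217*√209/209 - 44080 = -1598422*√209/209 - 44080 = -44080 - 1598422*√209/209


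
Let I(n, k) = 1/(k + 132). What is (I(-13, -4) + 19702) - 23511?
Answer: -487551/128 ≈ -3809.0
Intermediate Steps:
I(n, k) = 1/(132 + k)
(I(-13, -4) + 19702) - 23511 = (1/(132 - 4) + 19702) - 23511 = (1/128 + 19702) - 23511 = 2521857/128 - 23511 = -487551/128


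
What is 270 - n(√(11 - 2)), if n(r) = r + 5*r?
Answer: 252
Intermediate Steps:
n(r) = 6*r
270 - n(√(11 - 2)) = 270 - 6*√(11 - 2) = 270 - 6*√9 = 270 - 6*3 = 270 - 1*18 = 270 - 18 = 252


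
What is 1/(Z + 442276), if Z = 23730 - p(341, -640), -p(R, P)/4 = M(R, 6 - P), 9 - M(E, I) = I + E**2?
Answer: -1/1666 ≈ -0.00060024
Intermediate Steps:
M(E, I) = 9 - I - E**2 (M(E, I) = 9 - (I + E**2) = 9 + (-I - E**2) = 9 - I - E**2)
p(R, P) = -12 - 4*P + 4*R**2 (p(R, P) = -4*(9 - (6 - P) - R**2) = -4*(9 + (-6 + P) - R**2) = -4*(3 + P - R**2) = -12 - 4*P + 4*R**2)
Z = -443942 (Z = 23730 - (-12 - 4*(-640) + 4*341**2) = 23730 - (-12 + 2560 + 4*116281) = 23730 - (-12 + 2560 + 465124) = 23730 - 1*467672 = 23730 - 467672 = -443942)
1/(Z + 442276) = 1/(-443942 + 442276) = 1/(-1666) = -1/1666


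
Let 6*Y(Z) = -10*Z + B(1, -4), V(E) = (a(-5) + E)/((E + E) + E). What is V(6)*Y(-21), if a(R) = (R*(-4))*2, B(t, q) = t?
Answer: 4853/54 ≈ 89.870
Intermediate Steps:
a(R) = -8*R (a(R) = -4*R*2 = -8*R)
V(E) = (40 + E)/(3*E) (V(E) = (-8*(-5) + E)/((E + E) + E) = (40 + E)/(2*E + E) = (40 + E)/((3*E)) = (40 + E)*(1/(3*E)) = (40 + E)/(3*E))
Y(Z) = 1/6 - 5*Z/3 (Y(Z) = (-10*Z + 1)/6 = (1 - 10*Z)/6 = 1/6 - 5*Z/3)
V(6)*Y(-21) = ((1/3)*(40 + 6)/6)*(1/6 - 5/3*(-21)) = ((1/3)*(1/6)*46)*(1/6 + 35) = (23/9)*(211/6) = 4853/54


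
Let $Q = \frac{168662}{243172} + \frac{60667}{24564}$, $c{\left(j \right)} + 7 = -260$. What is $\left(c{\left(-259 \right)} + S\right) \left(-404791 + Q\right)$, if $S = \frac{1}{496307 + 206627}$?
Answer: $\frac{113450372787552139477243}{1049704875085368} \approx 1.0808 \cdot 10^{8}$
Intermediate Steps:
$c{\left(j \right)} = -267$ ($c{\left(j \right)} = -7 - 260 = -267$)
$S = \frac{1}{702934} \approx 1.4226 \cdot 10^{-6}$
$Q = \frac{4723882273}{1493319252}$ ($Q = 168662 \cdot \frac{1}{243172} + 60667 \cdot \frac{1}{24564} = \frac{84331}{121586} + \frac{60667}{24564} = \frac{4723882273}{1493319252} \approx 3.1633$)
$\left(c{\left(-259 \right)} + S\right) \left(-404791 + Q\right) = \left(-267 + \frac{1}{702934}\right) \left(-404791 + \frac{4723882273}{1493319252}\right) = \left(- \frac{187683377}{702934}\right) \left(- \frac{604477469454059}{1493319252}\right) = \frac{113450372787552139477243}{1049704875085368}$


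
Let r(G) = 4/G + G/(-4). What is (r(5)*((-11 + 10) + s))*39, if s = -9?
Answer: 351/2 ≈ 175.50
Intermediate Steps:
r(G) = 4/G - G/4 (r(G) = 4/G + G*(-1/4) = 4/G - G/4)
(r(5)*((-11 + 10) + s))*39 = ((4/5 - 1/4*5)*((-11 + 10) - 9))*39 = ((4*(1/5) - 5/4)*(-1 - 9))*39 = ((4/5 - 5/4)*(-10))*39 = -9/20*(-10)*39 = (9/2)*39 = 351/2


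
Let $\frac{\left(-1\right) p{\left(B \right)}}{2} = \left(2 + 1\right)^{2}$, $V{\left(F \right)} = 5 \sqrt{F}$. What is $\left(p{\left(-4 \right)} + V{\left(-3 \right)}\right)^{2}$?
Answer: $249 - 180 i \sqrt{3} \approx 249.0 - 311.77 i$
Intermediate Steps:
$p{\left(B \right)} = -18$ ($p{\left(B \right)} = - 2 \left(2 + 1\right)^{2} = - 2 \cdot 3^{2} = \left(-2\right) 9 = -18$)
$\left(p{\left(-4 \right)} + V{\left(-3 \right)}\right)^{2} = \left(-18 + 5 \sqrt{-3}\right)^{2} = \left(-18 + 5 i \sqrt{3}\right)^{2}$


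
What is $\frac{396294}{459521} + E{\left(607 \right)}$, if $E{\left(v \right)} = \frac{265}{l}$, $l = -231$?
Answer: $- \frac{30229151}{106149351} \approx -0.28478$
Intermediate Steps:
$E{\left(v \right)} = - \frac{265}{231}$ ($E{\left(v \right)} = \frac{265}{-231} = 265 \left(- \frac{1}{231}\right) = - \frac{265}{231}$)
$\frac{396294}{459521} + E{\left(607 \right)} = \frac{396294}{459521} - \frac{265}{231} = - \frac{30229151}{106149351}$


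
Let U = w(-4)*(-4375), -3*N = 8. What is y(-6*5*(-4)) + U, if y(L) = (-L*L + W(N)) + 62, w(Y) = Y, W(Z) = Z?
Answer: 9478/3 ≈ 3159.3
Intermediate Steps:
N = -8/3 (N = -⅓*8 = -8/3 ≈ -2.6667)
U = 17500 (U = -4*(-4375) = 17500)
y(L) = 178/3 - L² (y(L) = (-L*L - 8/3) + 62 = (-L² - 8/3) + 62 = (-8/3 - L²) + 62 = 178/3 - L²)
y(-6*5*(-4)) + U = (178/3 - (-6*5*(-4))²) + 17500 = (178/3 - (-30*(-4))²) + 17500 = (178/3 - 1*120²) + 17500 = (178/3 - 1*14400) + 17500 = (178/3 - 14400) + 17500 = -43022/3 + 17500 = 9478/3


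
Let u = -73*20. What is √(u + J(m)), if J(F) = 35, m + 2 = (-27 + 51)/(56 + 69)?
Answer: 5*I*√57 ≈ 37.749*I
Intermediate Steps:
m = -226/125 (m = -2 + (-27 + 51)/(56 + 69) = -2 + 24/125 = -226/125 ≈ -1.8080)
u = -1460
√(u + J(m)) = √(-1460 + 35) = √(-1425) = 5*I*√57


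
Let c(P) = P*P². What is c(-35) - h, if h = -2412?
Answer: -40463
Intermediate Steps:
c(P) = P³
c(-35) - h = (-35)³ - 1*(-2412) = -42875 + 2412 = -40463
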